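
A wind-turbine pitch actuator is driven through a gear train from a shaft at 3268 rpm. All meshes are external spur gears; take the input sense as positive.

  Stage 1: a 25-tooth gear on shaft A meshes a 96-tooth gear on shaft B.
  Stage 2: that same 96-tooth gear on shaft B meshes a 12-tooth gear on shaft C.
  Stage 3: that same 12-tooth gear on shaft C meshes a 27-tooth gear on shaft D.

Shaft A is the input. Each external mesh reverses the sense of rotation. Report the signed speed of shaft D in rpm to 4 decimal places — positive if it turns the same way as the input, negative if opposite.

-3025.9259 rpm (opposite to input, |ω| = 3025.9259 rpm)

Stage 1 [25T→96T]: ω = 3268.0000×25/96 = 851.0417 rpm, dir flips to −; running = −851.0417
Stage 2 [96T→12T]: ω = 851.0417×96/12 = 6808.3333 rpm, dir flips to +; running = +6808.3333
Stage 3 [12T→27T]: ω = 6808.3333×12/27 = 3025.9259 rpm, dir flips to −; running = −3025.9259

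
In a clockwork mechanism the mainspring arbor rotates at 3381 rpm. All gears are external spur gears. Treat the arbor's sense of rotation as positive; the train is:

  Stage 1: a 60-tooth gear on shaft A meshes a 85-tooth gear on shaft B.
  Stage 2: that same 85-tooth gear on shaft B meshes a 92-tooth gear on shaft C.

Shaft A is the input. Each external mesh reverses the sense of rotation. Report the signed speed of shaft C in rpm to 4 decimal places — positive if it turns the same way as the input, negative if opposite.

+2205.0000 rpm (same as input, |ω| = 2205.0000 rpm)

Stage 1 [60T→85T]: ω = 3381.0000×60/85 = 2386.5882 rpm, dir flips to −; running = −2386.5882
Stage 2 [85T→92T]: ω = 2386.5882×85/92 = 2205.0000 rpm, dir flips to +; running = +2205.0000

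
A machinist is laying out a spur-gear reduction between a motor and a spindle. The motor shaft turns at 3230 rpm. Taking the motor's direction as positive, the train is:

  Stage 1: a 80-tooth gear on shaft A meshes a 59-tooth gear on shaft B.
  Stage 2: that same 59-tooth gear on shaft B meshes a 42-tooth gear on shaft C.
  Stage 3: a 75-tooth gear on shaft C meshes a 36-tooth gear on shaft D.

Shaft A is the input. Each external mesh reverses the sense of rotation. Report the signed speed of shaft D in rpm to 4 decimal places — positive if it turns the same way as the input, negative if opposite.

-12817.4603 rpm (opposite to input, |ω| = 12817.4603 rpm)

Stage 1 [80T→59T]: ω = 3230.0000×80/59 = 4379.6610 rpm, dir flips to −; running = −4379.6610
Stage 2 [59T→42T]: ω = 4379.6610×59/42 = 6152.3810 rpm, dir flips to +; running = +6152.3810
Stage 3 [75T→36T]: ω = 6152.3810×75/36 = 12817.4603 rpm, dir flips to −; running = −12817.4603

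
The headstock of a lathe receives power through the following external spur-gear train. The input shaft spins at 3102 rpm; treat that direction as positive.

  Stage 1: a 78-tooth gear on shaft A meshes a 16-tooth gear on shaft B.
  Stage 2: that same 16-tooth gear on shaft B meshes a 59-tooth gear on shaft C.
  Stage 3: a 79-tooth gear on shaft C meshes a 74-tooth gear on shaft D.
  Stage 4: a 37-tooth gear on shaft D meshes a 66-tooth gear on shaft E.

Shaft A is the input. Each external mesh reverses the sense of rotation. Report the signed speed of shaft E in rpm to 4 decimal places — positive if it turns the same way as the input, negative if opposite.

Stage 1 [78T→16T]: ω = 3102.0000×78/16 = 15122.2500 rpm, dir flips to −; running = −15122.2500
Stage 2 [16T→59T]: ω = 15122.2500×16/59 = 4100.9492 rpm, dir flips to +; running = +4100.9492
Stage 3 [79T→74T]: ω = 4100.9492×79/74 = 4378.0403 rpm, dir flips to −; running = −4378.0403
Stage 4 [37T→66T]: ω = 4378.0403×37/66 = 2454.3559 rpm, dir flips to +; running = +2454.3559

+2454.3559 rpm (same as input, |ω| = 2454.3559 rpm)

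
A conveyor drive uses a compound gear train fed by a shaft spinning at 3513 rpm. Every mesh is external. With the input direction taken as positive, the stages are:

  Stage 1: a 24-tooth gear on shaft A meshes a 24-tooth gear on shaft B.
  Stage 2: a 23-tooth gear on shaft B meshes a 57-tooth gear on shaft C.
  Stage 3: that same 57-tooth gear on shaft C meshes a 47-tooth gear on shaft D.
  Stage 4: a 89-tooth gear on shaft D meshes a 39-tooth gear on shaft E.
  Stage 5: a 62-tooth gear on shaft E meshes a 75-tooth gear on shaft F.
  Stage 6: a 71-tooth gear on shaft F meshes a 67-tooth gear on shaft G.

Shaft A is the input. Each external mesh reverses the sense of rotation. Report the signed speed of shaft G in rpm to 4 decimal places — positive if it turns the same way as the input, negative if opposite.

Stage 1 [24T→24T]: ω = 3513.0000×24/24 = 3513.0000 rpm, dir flips to −; running = −3513.0000
Stage 2 [23T→57T]: ω = 3513.0000×23/57 = 1417.5263 rpm, dir flips to +; running = +1417.5263
Stage 3 [57T→47T]: ω = 1417.5263×57/47 = 1719.1277 rpm, dir flips to −; running = −1719.1277
Stage 4 [89T→39T]: ω = 1719.1277×89/39 = 3923.1375 rpm, dir flips to +; running = +3923.1375
Stage 5 [62T→75T]: ω = 3923.1375×62/75 = 3243.1270 rpm, dir flips to −; running = −3243.1270
Stage 6 [71T→67T]: ω = 3243.1270×71/67 = 3436.7465 rpm, dir flips to +; running = +3436.7465

+3436.7465 rpm (same as input, |ω| = 3436.7465 rpm)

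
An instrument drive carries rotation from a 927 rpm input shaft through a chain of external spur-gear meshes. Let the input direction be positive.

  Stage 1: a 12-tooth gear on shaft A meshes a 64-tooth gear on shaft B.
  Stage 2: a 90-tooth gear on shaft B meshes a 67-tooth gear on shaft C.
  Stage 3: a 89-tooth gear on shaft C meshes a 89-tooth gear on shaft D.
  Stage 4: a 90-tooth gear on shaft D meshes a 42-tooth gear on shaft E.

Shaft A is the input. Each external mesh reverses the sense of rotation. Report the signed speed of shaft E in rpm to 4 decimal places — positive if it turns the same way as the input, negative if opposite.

+500.3132 rpm (same as input, |ω| = 500.3132 rpm)

Stage 1 [12T→64T]: ω = 927.0000×12/64 = 173.8125 rpm, dir flips to −; running = −173.8125
Stage 2 [90T→67T]: ω = 173.8125×90/67 = 233.4795 rpm, dir flips to +; running = +233.4795
Stage 3 [89T→89T]: ω = 233.4795×89/89 = 233.4795 rpm, dir flips to −; running = −233.4795
Stage 4 [90T→42T]: ω = 233.4795×90/42 = 500.3132 rpm, dir flips to +; running = +500.3132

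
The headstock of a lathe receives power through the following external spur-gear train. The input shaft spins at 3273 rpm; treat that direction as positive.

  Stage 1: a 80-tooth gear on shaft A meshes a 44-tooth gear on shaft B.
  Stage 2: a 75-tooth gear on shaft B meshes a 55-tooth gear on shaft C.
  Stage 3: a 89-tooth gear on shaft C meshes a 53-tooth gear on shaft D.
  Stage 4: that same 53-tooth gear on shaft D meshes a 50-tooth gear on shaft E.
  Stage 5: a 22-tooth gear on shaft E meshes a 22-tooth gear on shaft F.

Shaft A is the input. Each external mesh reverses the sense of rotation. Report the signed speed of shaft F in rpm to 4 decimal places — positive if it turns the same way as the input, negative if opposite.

-14444.4793 rpm (opposite to input, |ω| = 14444.4793 rpm)

Stage 1 [80T→44T]: ω = 3273.0000×80/44 = 5950.9091 rpm, dir flips to −; running = −5950.9091
Stage 2 [75T→55T]: ω = 5950.9091×75/55 = 8114.8760 rpm, dir flips to +; running = +8114.8760
Stage 3 [89T→53T]: ω = 8114.8760×89/53 = 13626.8673 rpm, dir flips to −; running = −13626.8673
Stage 4 [53T→50T]: ω = 13626.8673×53/50 = 14444.4793 rpm, dir flips to +; running = +14444.4793
Stage 5 [22T→22T]: ω = 14444.4793×22/22 = 14444.4793 rpm, dir flips to −; running = −14444.4793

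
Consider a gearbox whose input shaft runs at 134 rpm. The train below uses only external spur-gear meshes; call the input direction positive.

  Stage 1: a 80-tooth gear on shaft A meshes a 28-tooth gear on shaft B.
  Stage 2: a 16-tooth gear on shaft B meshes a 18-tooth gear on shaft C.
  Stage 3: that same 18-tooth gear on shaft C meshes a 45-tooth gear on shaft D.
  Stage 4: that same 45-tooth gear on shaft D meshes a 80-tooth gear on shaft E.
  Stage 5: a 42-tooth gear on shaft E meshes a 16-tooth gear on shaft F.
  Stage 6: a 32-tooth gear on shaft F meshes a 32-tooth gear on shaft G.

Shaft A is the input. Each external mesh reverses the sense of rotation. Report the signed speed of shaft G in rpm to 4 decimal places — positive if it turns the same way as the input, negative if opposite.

Stage 1 [80T→28T]: ω = 134.0000×80/28 = 382.8571 rpm, dir flips to −; running = −382.8571
Stage 2 [16T→18T]: ω = 382.8571×16/18 = 340.3175 rpm, dir flips to +; running = +340.3175
Stage 3 [18T→45T]: ω = 340.3175×18/45 = 136.1270 rpm, dir flips to −; running = −136.1270
Stage 4 [45T→80T]: ω = 136.1270×45/80 = 76.5714 rpm, dir flips to +; running = +76.5714
Stage 5 [42T→16T]: ω = 76.5714×42/16 = 201.0000 rpm, dir flips to −; running = −201.0000
Stage 6 [32T→32T]: ω = 201.0000×32/32 = 201.0000 rpm, dir flips to +; running = +201.0000

+201.0000 rpm (same as input, |ω| = 201.0000 rpm)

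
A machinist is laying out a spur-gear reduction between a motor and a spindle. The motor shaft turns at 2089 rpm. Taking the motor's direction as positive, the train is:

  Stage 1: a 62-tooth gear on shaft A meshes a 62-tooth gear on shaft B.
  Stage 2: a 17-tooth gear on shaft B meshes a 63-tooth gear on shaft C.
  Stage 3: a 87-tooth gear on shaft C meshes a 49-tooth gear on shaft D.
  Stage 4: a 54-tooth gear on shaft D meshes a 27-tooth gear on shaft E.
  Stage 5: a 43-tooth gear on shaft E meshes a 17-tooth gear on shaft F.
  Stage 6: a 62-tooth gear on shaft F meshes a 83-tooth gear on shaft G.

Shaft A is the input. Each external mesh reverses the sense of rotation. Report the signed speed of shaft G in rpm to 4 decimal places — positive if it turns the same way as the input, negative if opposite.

Stage 1 [62T→62T]: ω = 2089.0000×62/62 = 2089.0000 rpm, dir flips to −; running = −2089.0000
Stage 2 [17T→63T]: ω = 2089.0000×17/63 = 563.6984 rpm, dir flips to +; running = +563.6984
Stage 3 [87T→49T]: ω = 563.6984×87/49 = 1000.8523 rpm, dir flips to −; running = −1000.8523
Stage 4 [54T→27T]: ω = 1000.8523×54/27 = 2001.7046 rpm, dir flips to +; running = +2001.7046
Stage 5 [43T→17T]: ω = 2001.7046×43/17 = 5063.1351 rpm, dir flips to −; running = −5063.1351
Stage 6 [62T→83T]: ω = 5063.1351×62/83 = 3782.1009 rpm, dir flips to +; running = +3782.1009

+3782.1009 rpm (same as input, |ω| = 3782.1009 rpm)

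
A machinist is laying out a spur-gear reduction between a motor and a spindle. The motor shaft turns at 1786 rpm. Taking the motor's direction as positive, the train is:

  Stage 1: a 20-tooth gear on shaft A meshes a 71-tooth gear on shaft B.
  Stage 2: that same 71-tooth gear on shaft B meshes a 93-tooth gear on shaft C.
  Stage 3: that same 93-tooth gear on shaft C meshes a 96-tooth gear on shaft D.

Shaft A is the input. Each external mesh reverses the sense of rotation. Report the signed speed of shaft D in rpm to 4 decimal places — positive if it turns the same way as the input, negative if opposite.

-372.0833 rpm (opposite to input, |ω| = 372.0833 rpm)

Stage 1 [20T→71T]: ω = 1786.0000×20/71 = 503.0986 rpm, dir flips to −; running = −503.0986
Stage 2 [71T→93T]: ω = 503.0986×71/93 = 384.0860 rpm, dir flips to +; running = +384.0860
Stage 3 [93T→96T]: ω = 384.0860×93/96 = 372.0833 rpm, dir flips to −; running = −372.0833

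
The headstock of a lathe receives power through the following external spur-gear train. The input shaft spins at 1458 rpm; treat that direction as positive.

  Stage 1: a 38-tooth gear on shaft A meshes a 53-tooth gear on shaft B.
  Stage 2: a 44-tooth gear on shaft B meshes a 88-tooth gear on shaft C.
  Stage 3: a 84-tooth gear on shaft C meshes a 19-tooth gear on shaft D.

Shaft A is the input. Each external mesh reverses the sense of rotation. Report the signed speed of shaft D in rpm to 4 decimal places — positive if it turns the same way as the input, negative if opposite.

-2310.7925 rpm (opposite to input, |ω| = 2310.7925 rpm)

Stage 1 [38T→53T]: ω = 1458.0000×38/53 = 1045.3585 rpm, dir flips to −; running = −1045.3585
Stage 2 [44T→88T]: ω = 1045.3585×44/88 = 522.6792 rpm, dir flips to +; running = +522.6792
Stage 3 [84T→19T]: ω = 522.6792×84/19 = 2310.7925 rpm, dir flips to −; running = −2310.7925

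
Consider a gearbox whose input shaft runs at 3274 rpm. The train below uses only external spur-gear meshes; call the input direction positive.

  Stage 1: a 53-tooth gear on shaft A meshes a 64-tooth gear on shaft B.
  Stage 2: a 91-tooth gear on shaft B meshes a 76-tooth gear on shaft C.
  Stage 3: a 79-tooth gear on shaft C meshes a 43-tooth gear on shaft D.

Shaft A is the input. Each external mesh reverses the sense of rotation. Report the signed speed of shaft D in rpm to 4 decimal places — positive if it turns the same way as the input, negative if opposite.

-5964.3210 rpm (opposite to input, |ω| = 5964.3210 rpm)

Stage 1 [53T→64T]: ω = 3274.0000×53/64 = 2711.2812 rpm, dir flips to −; running = −2711.2812
Stage 2 [91T→76T]: ω = 2711.2812×91/76 = 3246.4025 rpm, dir flips to +; running = +3246.4025
Stage 3 [79T→43T]: ω = 3246.4025×79/43 = 5964.3210 rpm, dir flips to −; running = −5964.3210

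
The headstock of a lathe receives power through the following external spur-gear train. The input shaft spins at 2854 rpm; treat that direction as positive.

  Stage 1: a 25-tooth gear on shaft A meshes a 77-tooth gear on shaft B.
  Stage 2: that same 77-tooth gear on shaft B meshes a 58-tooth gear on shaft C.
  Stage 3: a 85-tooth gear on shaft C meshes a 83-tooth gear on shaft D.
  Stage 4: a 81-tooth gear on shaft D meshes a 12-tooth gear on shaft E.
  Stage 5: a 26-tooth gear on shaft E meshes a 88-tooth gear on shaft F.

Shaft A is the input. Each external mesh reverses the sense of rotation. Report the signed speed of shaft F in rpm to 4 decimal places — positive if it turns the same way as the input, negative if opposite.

-2512.4722 rpm (opposite to input, |ω| = 2512.4722 rpm)

Stage 1 [25T→77T]: ω = 2854.0000×25/77 = 926.6234 rpm, dir flips to −; running = −926.6234
Stage 2 [77T→58T]: ω = 926.6234×77/58 = 1230.1724 rpm, dir flips to +; running = +1230.1724
Stage 3 [85T→83T]: ω = 1230.1724×85/83 = 1259.8151 rpm, dir flips to −; running = −1259.8151
Stage 4 [81T→12T]: ω = 1259.8151×81/12 = 8503.7521 rpm, dir flips to +; running = +8503.7521
Stage 5 [26T→88T]: ω = 8503.7521×26/88 = 2512.4722 rpm, dir flips to −; running = −2512.4722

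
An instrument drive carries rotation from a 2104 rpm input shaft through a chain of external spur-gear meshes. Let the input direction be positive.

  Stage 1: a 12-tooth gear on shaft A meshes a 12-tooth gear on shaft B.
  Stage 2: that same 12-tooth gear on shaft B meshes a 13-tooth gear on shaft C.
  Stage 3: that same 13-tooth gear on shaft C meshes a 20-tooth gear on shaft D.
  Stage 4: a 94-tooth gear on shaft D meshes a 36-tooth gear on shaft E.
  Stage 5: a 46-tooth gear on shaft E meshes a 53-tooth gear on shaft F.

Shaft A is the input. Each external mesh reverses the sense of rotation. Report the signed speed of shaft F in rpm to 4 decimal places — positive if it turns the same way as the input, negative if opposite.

-2860.9107 rpm (opposite to input, |ω| = 2860.9107 rpm)

Stage 1 [12T→12T]: ω = 2104.0000×12/12 = 2104.0000 rpm, dir flips to −; running = −2104.0000
Stage 2 [12T→13T]: ω = 2104.0000×12/13 = 1942.1538 rpm, dir flips to +; running = +1942.1538
Stage 3 [13T→20T]: ω = 1942.1538×13/20 = 1262.4000 rpm, dir flips to −; running = −1262.4000
Stage 4 [94T→36T]: ω = 1262.4000×94/36 = 3296.2667 rpm, dir flips to +; running = +3296.2667
Stage 5 [46T→53T]: ω = 3296.2667×46/53 = 2860.9107 rpm, dir flips to −; running = −2860.9107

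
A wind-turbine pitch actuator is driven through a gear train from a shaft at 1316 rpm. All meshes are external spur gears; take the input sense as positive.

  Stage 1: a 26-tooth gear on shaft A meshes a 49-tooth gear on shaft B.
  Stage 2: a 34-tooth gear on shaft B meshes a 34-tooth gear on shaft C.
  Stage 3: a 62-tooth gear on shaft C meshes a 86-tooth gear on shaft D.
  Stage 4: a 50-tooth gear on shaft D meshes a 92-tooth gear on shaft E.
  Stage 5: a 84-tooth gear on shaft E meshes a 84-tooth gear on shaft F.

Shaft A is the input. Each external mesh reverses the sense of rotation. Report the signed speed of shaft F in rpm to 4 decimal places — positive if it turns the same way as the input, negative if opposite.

Stage 1 [26T→49T]: ω = 1316.0000×26/49 = 698.2857 rpm, dir flips to −; running = −698.2857
Stage 2 [34T→34T]: ω = 698.2857×34/34 = 698.2857 rpm, dir flips to +; running = +698.2857
Stage 3 [62T→86T]: ω = 698.2857×62/86 = 503.4153 rpm, dir flips to −; running = −503.4153
Stage 4 [50T→92T]: ω = 503.4153×50/92 = 273.5953 rpm, dir flips to +; running = +273.5953
Stage 5 [84T→84T]: ω = 273.5953×84/84 = 273.5953 rpm, dir flips to −; running = −273.5953

-273.5953 rpm (opposite to input, |ω| = 273.5953 rpm)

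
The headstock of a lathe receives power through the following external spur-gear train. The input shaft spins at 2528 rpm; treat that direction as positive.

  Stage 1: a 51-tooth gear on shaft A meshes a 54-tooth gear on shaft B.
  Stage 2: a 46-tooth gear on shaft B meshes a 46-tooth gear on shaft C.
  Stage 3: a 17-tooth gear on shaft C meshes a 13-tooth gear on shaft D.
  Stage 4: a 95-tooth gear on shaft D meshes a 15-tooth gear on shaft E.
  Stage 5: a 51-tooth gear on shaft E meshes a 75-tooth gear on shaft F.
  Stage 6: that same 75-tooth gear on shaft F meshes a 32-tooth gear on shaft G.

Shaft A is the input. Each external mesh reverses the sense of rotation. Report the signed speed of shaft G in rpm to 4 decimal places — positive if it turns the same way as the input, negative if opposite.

+31514.5855 rpm (same as input, |ω| = 31514.5855 rpm)

Stage 1 [51T→54T]: ω = 2528.0000×51/54 = 2387.5556 rpm, dir flips to −; running = −2387.5556
Stage 2 [46T→46T]: ω = 2387.5556×46/46 = 2387.5556 rpm, dir flips to +; running = +2387.5556
Stage 3 [17T→13T]: ω = 2387.5556×17/13 = 3122.1880 rpm, dir flips to −; running = −3122.1880
Stage 4 [95T→15T]: ω = 3122.1880×95/15 = 19773.8575 rpm, dir flips to +; running = +19773.8575
Stage 5 [51T→75T]: ω = 19773.8575×51/75 = 13446.2231 rpm, dir flips to −; running = −13446.2231
Stage 6 [75T→32T]: ω = 13446.2231×75/32 = 31514.5855 rpm, dir flips to +; running = +31514.5855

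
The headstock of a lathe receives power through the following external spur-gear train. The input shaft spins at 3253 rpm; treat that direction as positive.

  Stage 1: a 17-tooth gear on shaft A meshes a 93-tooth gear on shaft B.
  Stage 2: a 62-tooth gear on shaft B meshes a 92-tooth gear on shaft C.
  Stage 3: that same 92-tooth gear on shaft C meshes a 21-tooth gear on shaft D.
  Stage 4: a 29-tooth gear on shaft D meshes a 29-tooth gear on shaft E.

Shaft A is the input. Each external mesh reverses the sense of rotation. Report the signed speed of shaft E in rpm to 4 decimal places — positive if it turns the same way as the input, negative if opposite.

Stage 1 [17T→93T]: ω = 3253.0000×17/93 = 594.6344 rpm, dir flips to −; running = −594.6344
Stage 2 [62T→92T]: ω = 594.6344×62/92 = 400.7319 rpm, dir flips to +; running = +400.7319
Stage 3 [92T→21T]: ω = 400.7319×92/21 = 1755.5873 rpm, dir flips to −; running = −1755.5873
Stage 4 [29T→29T]: ω = 1755.5873×29/29 = 1755.5873 rpm, dir flips to +; running = +1755.5873

+1755.5873 rpm (same as input, |ω| = 1755.5873 rpm)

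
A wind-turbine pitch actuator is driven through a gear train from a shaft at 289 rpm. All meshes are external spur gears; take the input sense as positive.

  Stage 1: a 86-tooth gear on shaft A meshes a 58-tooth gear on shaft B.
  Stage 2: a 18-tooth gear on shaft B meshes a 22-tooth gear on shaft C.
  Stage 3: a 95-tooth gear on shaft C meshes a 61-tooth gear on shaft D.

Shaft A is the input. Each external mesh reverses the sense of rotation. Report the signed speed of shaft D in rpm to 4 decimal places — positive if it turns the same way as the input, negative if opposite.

-546.0242 rpm (opposite to input, |ω| = 546.0242 rpm)

Stage 1 [86T→58T]: ω = 289.0000×86/58 = 428.5172 rpm, dir flips to −; running = −428.5172
Stage 2 [18T→22T]: ω = 428.5172×18/22 = 350.6050 rpm, dir flips to +; running = +350.6050
Stage 3 [95T→61T]: ω = 350.6050×95/61 = 546.0242 rpm, dir flips to −; running = −546.0242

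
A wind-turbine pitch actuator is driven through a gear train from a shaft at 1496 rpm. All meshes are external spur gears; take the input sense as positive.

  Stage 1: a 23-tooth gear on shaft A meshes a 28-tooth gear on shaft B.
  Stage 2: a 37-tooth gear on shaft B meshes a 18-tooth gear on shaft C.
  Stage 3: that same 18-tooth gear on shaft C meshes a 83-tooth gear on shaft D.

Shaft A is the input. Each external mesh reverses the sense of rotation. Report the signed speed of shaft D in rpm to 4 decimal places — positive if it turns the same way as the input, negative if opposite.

-547.8038 rpm (opposite to input, |ω| = 547.8038 rpm)

Stage 1 [23T→28T]: ω = 1496.0000×23/28 = 1228.8571 rpm, dir flips to −; running = −1228.8571
Stage 2 [37T→18T]: ω = 1228.8571×37/18 = 2525.9841 rpm, dir flips to +; running = +2525.9841
Stage 3 [18T→83T]: ω = 2525.9841×18/83 = 547.8038 rpm, dir flips to −; running = −547.8038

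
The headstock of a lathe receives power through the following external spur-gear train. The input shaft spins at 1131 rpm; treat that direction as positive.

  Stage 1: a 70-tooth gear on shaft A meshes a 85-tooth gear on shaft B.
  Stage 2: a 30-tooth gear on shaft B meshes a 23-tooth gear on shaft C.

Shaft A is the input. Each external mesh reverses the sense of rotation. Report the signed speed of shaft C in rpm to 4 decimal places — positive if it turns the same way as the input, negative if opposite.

Stage 1 [70T→85T]: ω = 1131.0000×70/85 = 931.4118 rpm, dir flips to −; running = −931.4118
Stage 2 [30T→23T]: ω = 931.4118×30/23 = 1214.8849 rpm, dir flips to +; running = +1214.8849

+1214.8849 rpm (same as input, |ω| = 1214.8849 rpm)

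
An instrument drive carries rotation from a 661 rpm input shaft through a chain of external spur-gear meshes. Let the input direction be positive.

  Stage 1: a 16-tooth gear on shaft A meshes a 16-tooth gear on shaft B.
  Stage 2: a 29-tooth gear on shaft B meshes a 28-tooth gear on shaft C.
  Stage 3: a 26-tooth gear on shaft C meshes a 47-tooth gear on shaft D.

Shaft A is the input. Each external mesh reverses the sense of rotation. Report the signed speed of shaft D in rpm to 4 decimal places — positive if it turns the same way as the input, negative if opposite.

-378.7188 rpm (opposite to input, |ω| = 378.7188 rpm)

Stage 1 [16T→16T]: ω = 661.0000×16/16 = 661.0000 rpm, dir flips to −; running = −661.0000
Stage 2 [29T→28T]: ω = 661.0000×29/28 = 684.6071 rpm, dir flips to +; running = +684.6071
Stage 3 [26T→47T]: ω = 684.6071×26/47 = 378.7188 rpm, dir flips to −; running = −378.7188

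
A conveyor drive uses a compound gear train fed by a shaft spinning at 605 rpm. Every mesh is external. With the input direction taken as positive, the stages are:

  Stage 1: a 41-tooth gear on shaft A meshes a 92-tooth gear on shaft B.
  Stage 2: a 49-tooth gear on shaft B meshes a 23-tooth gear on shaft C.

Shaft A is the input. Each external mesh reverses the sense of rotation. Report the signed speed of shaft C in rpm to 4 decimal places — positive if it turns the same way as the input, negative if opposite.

+574.4069 rpm (same as input, |ω| = 574.4069 rpm)

Stage 1 [41T→92T]: ω = 605.0000×41/92 = 269.6196 rpm, dir flips to −; running = −269.6196
Stage 2 [49T→23T]: ω = 269.6196×49/23 = 574.4069 rpm, dir flips to +; running = +574.4069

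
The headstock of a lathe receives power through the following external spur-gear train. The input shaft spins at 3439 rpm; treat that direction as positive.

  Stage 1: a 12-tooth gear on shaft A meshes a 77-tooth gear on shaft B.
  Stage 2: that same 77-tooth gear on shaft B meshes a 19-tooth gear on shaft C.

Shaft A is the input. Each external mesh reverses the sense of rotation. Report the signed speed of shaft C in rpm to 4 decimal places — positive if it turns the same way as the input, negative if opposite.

Stage 1 [12T→77T]: ω = 3439.0000×12/77 = 535.9481 rpm, dir flips to −; running = −535.9481
Stage 2 [77T→19T]: ω = 535.9481×77/19 = 2172.0000 rpm, dir flips to +; running = +2172.0000

+2172.0000 rpm (same as input, |ω| = 2172.0000 rpm)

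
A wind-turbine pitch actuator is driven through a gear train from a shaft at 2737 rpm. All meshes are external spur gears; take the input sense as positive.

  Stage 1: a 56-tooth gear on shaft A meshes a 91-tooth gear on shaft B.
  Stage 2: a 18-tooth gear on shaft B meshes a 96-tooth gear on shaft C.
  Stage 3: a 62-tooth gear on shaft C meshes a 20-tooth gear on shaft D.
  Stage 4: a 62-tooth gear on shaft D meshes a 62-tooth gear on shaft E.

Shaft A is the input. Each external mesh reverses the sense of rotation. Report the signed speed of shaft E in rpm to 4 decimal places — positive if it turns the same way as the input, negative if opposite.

+979.0038 rpm (same as input, |ω| = 979.0038 rpm)

Stage 1 [56T→91T]: ω = 2737.0000×56/91 = 1684.3077 rpm, dir flips to −; running = −1684.3077
Stage 2 [18T→96T]: ω = 1684.3077×18/96 = 315.8077 rpm, dir flips to +; running = +315.8077
Stage 3 [62T→20T]: ω = 315.8077×62/20 = 979.0038 rpm, dir flips to −; running = −979.0038
Stage 4 [62T→62T]: ω = 979.0038×62/62 = 979.0038 rpm, dir flips to +; running = +979.0038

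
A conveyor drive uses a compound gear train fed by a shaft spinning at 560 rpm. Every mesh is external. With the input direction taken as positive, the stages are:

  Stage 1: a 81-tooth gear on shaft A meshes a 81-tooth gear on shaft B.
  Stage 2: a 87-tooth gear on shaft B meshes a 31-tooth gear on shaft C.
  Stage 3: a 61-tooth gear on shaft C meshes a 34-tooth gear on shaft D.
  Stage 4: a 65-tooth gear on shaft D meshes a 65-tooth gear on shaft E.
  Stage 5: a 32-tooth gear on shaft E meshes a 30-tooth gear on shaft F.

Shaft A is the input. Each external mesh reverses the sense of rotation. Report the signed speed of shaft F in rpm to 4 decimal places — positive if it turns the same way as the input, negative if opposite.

-3007.6357 rpm (opposite to input, |ω| = 3007.6357 rpm)

Stage 1 [81T→81T]: ω = 560.0000×81/81 = 560.0000 rpm, dir flips to −; running = −560.0000
Stage 2 [87T→31T]: ω = 560.0000×87/31 = 1571.6129 rpm, dir flips to +; running = +1571.6129
Stage 3 [61T→34T]: ω = 1571.6129×61/34 = 2819.6584 rpm, dir flips to −; running = −2819.6584
Stage 4 [65T→65T]: ω = 2819.6584×65/65 = 2819.6584 rpm, dir flips to +; running = +2819.6584
Stage 5 [32T→30T]: ω = 2819.6584×32/30 = 3007.6357 rpm, dir flips to −; running = −3007.6357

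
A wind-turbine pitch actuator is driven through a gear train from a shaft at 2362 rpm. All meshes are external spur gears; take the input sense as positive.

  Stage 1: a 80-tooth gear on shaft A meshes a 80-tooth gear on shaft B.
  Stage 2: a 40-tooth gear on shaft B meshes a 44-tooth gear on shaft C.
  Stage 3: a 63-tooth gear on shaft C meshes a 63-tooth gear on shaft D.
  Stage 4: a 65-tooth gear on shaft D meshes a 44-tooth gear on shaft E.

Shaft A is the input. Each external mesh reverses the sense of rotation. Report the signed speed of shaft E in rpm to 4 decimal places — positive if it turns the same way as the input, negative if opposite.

+3172.1074 rpm (same as input, |ω| = 3172.1074 rpm)

Stage 1 [80T→80T]: ω = 2362.0000×80/80 = 2362.0000 rpm, dir flips to −; running = −2362.0000
Stage 2 [40T→44T]: ω = 2362.0000×40/44 = 2147.2727 rpm, dir flips to +; running = +2147.2727
Stage 3 [63T→63T]: ω = 2147.2727×63/63 = 2147.2727 rpm, dir flips to −; running = −2147.2727
Stage 4 [65T→44T]: ω = 2147.2727×65/44 = 3172.1074 rpm, dir flips to +; running = +3172.1074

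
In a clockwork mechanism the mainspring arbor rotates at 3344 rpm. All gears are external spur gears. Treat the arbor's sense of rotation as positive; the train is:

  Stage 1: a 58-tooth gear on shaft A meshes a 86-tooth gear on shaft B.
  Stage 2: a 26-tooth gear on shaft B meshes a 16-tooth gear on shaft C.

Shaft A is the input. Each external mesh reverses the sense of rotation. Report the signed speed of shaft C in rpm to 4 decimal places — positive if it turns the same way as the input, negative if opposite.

+3664.7907 rpm (same as input, |ω| = 3664.7907 rpm)

Stage 1 [58T→86T]: ω = 3344.0000×58/86 = 2255.2558 rpm, dir flips to −; running = −2255.2558
Stage 2 [26T→16T]: ω = 2255.2558×26/16 = 3664.7907 rpm, dir flips to +; running = +3664.7907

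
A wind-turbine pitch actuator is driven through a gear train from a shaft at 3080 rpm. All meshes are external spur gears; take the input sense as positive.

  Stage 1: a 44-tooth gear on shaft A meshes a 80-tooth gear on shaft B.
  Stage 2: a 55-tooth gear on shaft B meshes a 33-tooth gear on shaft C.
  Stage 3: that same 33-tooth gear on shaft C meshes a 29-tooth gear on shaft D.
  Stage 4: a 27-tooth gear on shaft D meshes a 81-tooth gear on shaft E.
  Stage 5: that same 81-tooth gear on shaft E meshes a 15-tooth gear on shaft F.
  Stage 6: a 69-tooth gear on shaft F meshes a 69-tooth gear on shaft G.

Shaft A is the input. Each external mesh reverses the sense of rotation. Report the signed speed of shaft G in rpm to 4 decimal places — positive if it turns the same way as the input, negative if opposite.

Stage 1 [44T→80T]: ω = 3080.0000×44/80 = 1694.0000 rpm, dir flips to −; running = −1694.0000
Stage 2 [55T→33T]: ω = 1694.0000×55/33 = 2823.3333 rpm, dir flips to +; running = +2823.3333
Stage 3 [33T→29T]: ω = 2823.3333×33/29 = 3212.7586 rpm, dir flips to −; running = −3212.7586
Stage 4 [27T→81T]: ω = 3212.7586×27/81 = 1070.9195 rpm, dir flips to +; running = +1070.9195
Stage 5 [81T→15T]: ω = 1070.9195×81/15 = 5782.9655 rpm, dir flips to −; running = −5782.9655
Stage 6 [69T→69T]: ω = 5782.9655×69/69 = 5782.9655 rpm, dir flips to +; running = +5782.9655

+5782.9655 rpm (same as input, |ω| = 5782.9655 rpm)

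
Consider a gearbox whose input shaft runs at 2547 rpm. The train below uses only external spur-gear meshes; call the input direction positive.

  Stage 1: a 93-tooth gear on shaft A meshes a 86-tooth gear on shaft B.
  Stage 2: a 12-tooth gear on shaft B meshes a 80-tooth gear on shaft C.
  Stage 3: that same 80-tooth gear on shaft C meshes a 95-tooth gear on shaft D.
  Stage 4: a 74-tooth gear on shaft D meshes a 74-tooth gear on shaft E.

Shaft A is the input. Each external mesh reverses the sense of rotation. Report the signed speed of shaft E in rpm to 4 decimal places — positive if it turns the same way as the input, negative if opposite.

Stage 1 [93T→86T]: ω = 2547.0000×93/86 = 2754.3140 rpm, dir flips to −; running = −2754.3140
Stage 2 [12T→80T]: ω = 2754.3140×12/80 = 413.1471 rpm, dir flips to +; running = +413.1471
Stage 3 [80T→95T]: ω = 413.1471×80/95 = 347.9133 rpm, dir flips to −; running = −347.9133
Stage 4 [74T→74T]: ω = 347.9133×74/74 = 347.9133 rpm, dir flips to +; running = +347.9133

+347.9133 rpm (same as input, |ω| = 347.9133 rpm)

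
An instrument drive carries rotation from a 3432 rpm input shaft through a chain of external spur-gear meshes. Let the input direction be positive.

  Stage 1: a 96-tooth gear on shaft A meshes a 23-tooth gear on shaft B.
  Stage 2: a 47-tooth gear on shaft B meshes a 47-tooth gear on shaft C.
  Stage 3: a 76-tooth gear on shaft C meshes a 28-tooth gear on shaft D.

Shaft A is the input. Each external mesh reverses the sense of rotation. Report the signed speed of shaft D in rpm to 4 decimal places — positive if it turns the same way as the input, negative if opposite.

Stage 1 [96T→23T]: ω = 3432.0000×96/23 = 14324.8696 rpm, dir flips to −; running = −14324.8696
Stage 2 [47T→47T]: ω = 14324.8696×47/47 = 14324.8696 rpm, dir flips to +; running = +14324.8696
Stage 3 [76T→28T]: ω = 14324.8696×76/28 = 38881.7888 rpm, dir flips to −; running = −38881.7888

-38881.7888 rpm (opposite to input, |ω| = 38881.7888 rpm)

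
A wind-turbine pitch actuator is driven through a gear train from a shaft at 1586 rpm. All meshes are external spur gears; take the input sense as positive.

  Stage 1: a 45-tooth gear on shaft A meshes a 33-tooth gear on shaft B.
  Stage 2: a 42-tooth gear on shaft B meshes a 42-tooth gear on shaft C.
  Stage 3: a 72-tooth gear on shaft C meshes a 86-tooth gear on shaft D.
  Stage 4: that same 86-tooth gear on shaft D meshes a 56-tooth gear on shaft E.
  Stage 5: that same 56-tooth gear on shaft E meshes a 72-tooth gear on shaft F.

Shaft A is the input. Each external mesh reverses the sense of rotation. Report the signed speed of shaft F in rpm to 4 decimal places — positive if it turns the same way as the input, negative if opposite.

-2162.7273 rpm (opposite to input, |ω| = 2162.7273 rpm)

Stage 1 [45T→33T]: ω = 1586.0000×45/33 = 2162.7273 rpm, dir flips to −; running = −2162.7273
Stage 2 [42T→42T]: ω = 2162.7273×42/42 = 2162.7273 rpm, dir flips to +; running = +2162.7273
Stage 3 [72T→86T]: ω = 2162.7273×72/86 = 1810.6554 rpm, dir flips to −; running = −1810.6554
Stage 4 [86T→56T]: ω = 1810.6554×86/56 = 2780.6494 rpm, dir flips to +; running = +2780.6494
Stage 5 [56T→72T]: ω = 2780.6494×56/72 = 2162.7273 rpm, dir flips to −; running = −2162.7273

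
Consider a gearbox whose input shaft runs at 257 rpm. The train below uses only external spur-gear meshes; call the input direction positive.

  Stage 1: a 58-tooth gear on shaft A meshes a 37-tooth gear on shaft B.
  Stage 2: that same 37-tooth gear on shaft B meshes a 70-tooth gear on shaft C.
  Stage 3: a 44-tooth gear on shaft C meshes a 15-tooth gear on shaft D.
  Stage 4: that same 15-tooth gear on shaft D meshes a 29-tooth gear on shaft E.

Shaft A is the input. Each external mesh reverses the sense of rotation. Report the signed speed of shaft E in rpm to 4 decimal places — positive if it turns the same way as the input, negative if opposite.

+323.0857 rpm (same as input, |ω| = 323.0857 rpm)

Stage 1 [58T→37T]: ω = 257.0000×58/37 = 402.8649 rpm, dir flips to −; running = −402.8649
Stage 2 [37T→70T]: ω = 402.8649×37/70 = 212.9429 rpm, dir flips to +; running = +212.9429
Stage 3 [44T→15T]: ω = 212.9429×44/15 = 624.6324 rpm, dir flips to −; running = −624.6324
Stage 4 [15T→29T]: ω = 624.6324×15/29 = 323.0857 rpm, dir flips to +; running = +323.0857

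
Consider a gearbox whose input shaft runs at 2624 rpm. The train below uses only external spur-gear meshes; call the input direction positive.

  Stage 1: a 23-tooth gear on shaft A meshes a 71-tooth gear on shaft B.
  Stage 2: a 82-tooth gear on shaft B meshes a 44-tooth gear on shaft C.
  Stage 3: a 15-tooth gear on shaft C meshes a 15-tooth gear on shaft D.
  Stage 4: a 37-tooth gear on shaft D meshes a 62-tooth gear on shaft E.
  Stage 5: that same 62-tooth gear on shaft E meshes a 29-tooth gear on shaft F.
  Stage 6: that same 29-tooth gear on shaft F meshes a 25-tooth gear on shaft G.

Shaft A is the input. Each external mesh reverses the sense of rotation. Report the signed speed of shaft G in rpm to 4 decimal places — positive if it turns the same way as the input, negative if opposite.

+2344.5322 rpm (same as input, |ω| = 2344.5322 rpm)

Stage 1 [23T→71T]: ω = 2624.0000×23/71 = 850.0282 rpm, dir flips to −; running = −850.0282
Stage 2 [82T→44T]: ω = 850.0282×82/44 = 1584.1434 rpm, dir flips to +; running = +1584.1434
Stage 3 [15T→15T]: ω = 1584.1434×15/15 = 1584.1434 rpm, dir flips to −; running = −1584.1434
Stage 4 [37T→62T]: ω = 1584.1434×37/62 = 945.3759 rpm, dir flips to +; running = +945.3759
Stage 5 [62T→29T]: ω = 945.3759×62/29 = 2021.1485 rpm, dir flips to −; running = −2021.1485
Stage 6 [29T→25T]: ω = 2021.1485×29/25 = 2344.5322 rpm, dir flips to +; running = +2344.5322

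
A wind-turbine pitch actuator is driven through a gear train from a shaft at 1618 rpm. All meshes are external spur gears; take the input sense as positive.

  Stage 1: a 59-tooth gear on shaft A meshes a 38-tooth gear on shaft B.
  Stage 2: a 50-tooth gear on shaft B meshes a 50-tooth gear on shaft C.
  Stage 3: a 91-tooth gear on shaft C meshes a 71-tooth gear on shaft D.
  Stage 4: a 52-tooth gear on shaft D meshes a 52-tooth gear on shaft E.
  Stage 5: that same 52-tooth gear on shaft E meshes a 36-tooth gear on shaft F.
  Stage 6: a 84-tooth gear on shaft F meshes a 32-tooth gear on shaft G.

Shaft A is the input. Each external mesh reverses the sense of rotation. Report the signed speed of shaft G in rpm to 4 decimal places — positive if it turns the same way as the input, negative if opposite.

+12208.4387 rpm (same as input, |ω| = 12208.4387 rpm)

Stage 1 [59T→38T]: ω = 1618.0000×59/38 = 2512.1579 rpm, dir flips to −; running = −2512.1579
Stage 2 [50T→50T]: ω = 2512.1579×50/50 = 2512.1579 rpm, dir flips to +; running = +2512.1579
Stage 3 [91T→71T]: ω = 2512.1579×91/71 = 3219.8080 rpm, dir flips to −; running = −3219.8080
Stage 4 [52T→52T]: ω = 3219.8080×52/52 = 3219.8080 rpm, dir flips to +; running = +3219.8080
Stage 5 [52T→36T]: ω = 3219.8080×52/36 = 4650.8338 rpm, dir flips to −; running = −4650.8338
Stage 6 [84T→32T]: ω = 4650.8338×84/32 = 12208.4387 rpm, dir flips to +; running = +12208.4387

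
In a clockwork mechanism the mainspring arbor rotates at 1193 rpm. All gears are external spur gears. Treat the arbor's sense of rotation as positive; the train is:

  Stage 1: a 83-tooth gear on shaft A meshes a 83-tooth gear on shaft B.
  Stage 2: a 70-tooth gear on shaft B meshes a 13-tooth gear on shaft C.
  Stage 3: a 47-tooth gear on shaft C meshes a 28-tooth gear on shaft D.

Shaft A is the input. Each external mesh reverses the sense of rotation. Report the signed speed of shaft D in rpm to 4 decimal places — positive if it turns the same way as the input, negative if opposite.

-10782.8846 rpm (opposite to input, |ω| = 10782.8846 rpm)

Stage 1 [83T→83T]: ω = 1193.0000×83/83 = 1193.0000 rpm, dir flips to −; running = −1193.0000
Stage 2 [70T→13T]: ω = 1193.0000×70/13 = 6423.8462 rpm, dir flips to +; running = +6423.8462
Stage 3 [47T→28T]: ω = 6423.8462×47/28 = 10782.8846 rpm, dir flips to −; running = −10782.8846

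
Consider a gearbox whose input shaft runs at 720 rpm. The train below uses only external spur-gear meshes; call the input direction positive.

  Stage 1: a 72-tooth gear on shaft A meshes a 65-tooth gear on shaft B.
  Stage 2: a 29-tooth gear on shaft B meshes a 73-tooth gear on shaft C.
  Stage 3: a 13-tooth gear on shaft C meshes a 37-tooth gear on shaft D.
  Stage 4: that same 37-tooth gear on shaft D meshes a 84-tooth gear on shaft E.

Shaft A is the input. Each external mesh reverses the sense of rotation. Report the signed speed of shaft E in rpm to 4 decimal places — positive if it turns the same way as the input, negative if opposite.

Stage 1 [72T→65T]: ω = 720.0000×72/65 = 797.5385 rpm, dir flips to −; running = −797.5385
Stage 2 [29T→73T]: ω = 797.5385×29/73 = 316.8303 rpm, dir flips to +; running = +316.8303
Stage 3 [13T→37T]: ω = 316.8303×13/37 = 111.3188 rpm, dir flips to −; running = −111.3188
Stage 4 [37T→84T]: ω = 111.3188×37/84 = 49.0333 rpm, dir flips to +; running = +49.0333

+49.0333 rpm (same as input, |ω| = 49.0333 rpm)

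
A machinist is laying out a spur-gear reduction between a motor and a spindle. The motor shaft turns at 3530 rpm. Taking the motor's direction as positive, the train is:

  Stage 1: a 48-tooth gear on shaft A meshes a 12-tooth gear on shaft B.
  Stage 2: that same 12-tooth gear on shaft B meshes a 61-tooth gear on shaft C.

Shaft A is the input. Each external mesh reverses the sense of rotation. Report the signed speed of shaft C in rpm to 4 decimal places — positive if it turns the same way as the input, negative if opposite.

Stage 1 [48T→12T]: ω = 3530.0000×48/12 = 14120.0000 rpm, dir flips to −; running = −14120.0000
Stage 2 [12T→61T]: ω = 14120.0000×12/61 = 2777.7049 rpm, dir flips to +; running = +2777.7049

+2777.7049 rpm (same as input, |ω| = 2777.7049 rpm)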